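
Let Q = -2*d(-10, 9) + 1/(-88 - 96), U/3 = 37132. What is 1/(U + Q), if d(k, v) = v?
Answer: 184/20493551 ≈ 8.9784e-6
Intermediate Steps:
U = 111396 (U = 3*37132 = 111396)
Q = -3313/184 (Q = -2*9 + 1/(-88 - 96) = -18 + 1/(-184) = -18 - 1/184 = -3313/184 ≈ -18.005)
1/(U + Q) = 1/(111396 - 3313/184) = 1/(20493551/184) = 184/20493551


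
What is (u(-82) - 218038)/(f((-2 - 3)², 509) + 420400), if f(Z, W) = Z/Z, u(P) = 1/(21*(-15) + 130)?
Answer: -40337031/77774185 ≈ -0.51864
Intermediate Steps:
u(P) = -1/185 (u(P) = 1/(-315 + 130) = 1/(-185) = -1/185)
f(Z, W) = 1
(u(-82) - 218038)/(f((-2 - 3)², 509) + 420400) = (-1/185 - 218038)/(1 + 420400) = -40337031/185/420401 = -40337031/185*1/420401 = -40337031/77774185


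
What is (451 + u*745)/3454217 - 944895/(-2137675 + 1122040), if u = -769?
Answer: 178831203595/233881578853 ≈ 0.76462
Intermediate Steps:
(451 + u*745)/3454217 - 944895/(-2137675 + 1122040) = (451 - 769*745)/3454217 - 944895/(-2137675 + 1122040) = (451 - 572905)*(1/3454217) - 944895/(-1015635) = -572454*1/3454217 - 944895*(-1/1015635) = -572454/3454217 + 62993/67709 = 178831203595/233881578853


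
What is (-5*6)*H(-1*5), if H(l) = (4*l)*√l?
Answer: 600*I*√5 ≈ 1341.6*I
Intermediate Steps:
H(l) = 4*l^(3/2)
(-5*6)*H(-1*5) = (-5*6)*(4*(-1*5)^(3/2)) = -120*(-5)^(3/2) = -120*(-5*I*√5) = -(-600)*I*√5 = 600*I*√5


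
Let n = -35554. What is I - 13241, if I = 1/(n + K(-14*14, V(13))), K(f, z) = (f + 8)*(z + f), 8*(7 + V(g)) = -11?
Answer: -75963615/5737 ≈ -13241.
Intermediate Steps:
V(g) = -67/8 (V(g) = -7 + (⅛)*(-11) = -7 - 11/8 = -67/8)
K(f, z) = (8 + f)*(f + z)
I = 2/5737 (I = 1/(-35554 + ((-14*14)² + 8*(-14*14) + 8*(-67/8) - 14*14*(-67/8))) = 1/(-35554 + ((-196)² + 8*(-196) - 67 - 196*(-67/8))) = 1/(-35554 + (38416 - 1568 - 67 + 3283/2)) = 1/(-35554 + 76845/2) = 1/(5737/2) = 2/5737 ≈ 0.00034861)
I - 13241 = 2/5737 - 13241 = -75963615/5737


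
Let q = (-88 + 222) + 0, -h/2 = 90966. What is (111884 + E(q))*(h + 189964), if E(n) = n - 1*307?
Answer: 897262752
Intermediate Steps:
h = -181932 (h = -2*90966 = -181932)
q = 134 (q = 134 + 0 = 134)
E(n) = -307 + n (E(n) = n - 307 = -307 + n)
(111884 + E(q))*(h + 189964) = (111884 + (-307 + 134))*(-181932 + 189964) = (111884 - 173)*8032 = 111711*8032 = 897262752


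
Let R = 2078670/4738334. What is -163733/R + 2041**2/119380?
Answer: -9260892840520609/24815162460 ≈ -3.7320e+5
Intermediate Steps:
R = 1039335/2369167 (R = 2078670*(1/4738334) = 1039335/2369167 ≈ 0.43869)
-163733/R + 2041**2/119380 = -163733/1039335/2369167 + 2041**2/119380 = -163733*2369167/1039335 + 4165681*(1/119380) = -387910820411/1039335 + 4165681/119380 = -9260892840520609/24815162460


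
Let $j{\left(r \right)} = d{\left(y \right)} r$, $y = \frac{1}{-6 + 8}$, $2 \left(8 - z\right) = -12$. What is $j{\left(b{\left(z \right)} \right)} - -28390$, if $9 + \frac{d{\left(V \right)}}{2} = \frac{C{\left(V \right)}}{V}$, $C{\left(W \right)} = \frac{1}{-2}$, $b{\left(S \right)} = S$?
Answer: $28110$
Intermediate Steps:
$z = 14$ ($z = 8 - -6 = 8 + 6 = 14$)
$C{\left(W \right)} = - \frac{1}{2}$
$y = \frac{1}{2} \approx 0.5$
$d{\left(V \right)} = -18 - \frac{1}{V}$ ($d{\left(V \right)} = -18 + 2 \left(- \frac{1}{2 V}\right) = -18 - \frac{1}{V}$)
$j{\left(r \right)} = - 20 r$ ($j{\left(r \right)} = \left(-18 - \frac{1}{\frac{1}{2}}\right) r = \left(-18 - 2\right) r = - 20 r$)
$j{\left(b{\left(z \right)} \right)} - -28390 = \left(-20\right) 14 - -28390 = -280 + 28390 = 28110$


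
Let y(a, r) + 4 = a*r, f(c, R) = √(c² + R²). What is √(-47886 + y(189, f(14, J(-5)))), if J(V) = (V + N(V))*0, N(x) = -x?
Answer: 2*I*√11311 ≈ 212.71*I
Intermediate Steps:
J(V) = 0 (J(V) = (V - V)*0 = 0*0 = 0)
f(c, R) = √(R² + c²)
y(a, r) = -4 + a*r
√(-47886 + y(189, f(14, J(-5)))) = √(-47886 + (-4 + 189*√(0² + 14²))) = √(-47886 + (-4 + 189*√(0 + 196))) = √(-47886 + (-4 + 189*√196)) = √(-47886 + (-4 + 189*14)) = √(-47886 + (-4 + 2646)) = √(-47886 + 2642) = √(-45244) = 2*I*√11311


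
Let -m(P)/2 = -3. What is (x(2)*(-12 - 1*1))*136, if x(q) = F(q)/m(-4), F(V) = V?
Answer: -1768/3 ≈ -589.33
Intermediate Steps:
m(P) = 6 (m(P) = -2*(-3) = 6)
x(q) = q/6
(x(2)*(-12 - 1*1))*136 = (((1/6)*2)*(-12 - 1*1))*136 = ((-12 - 1)/3)*136 = ((1/3)*(-13))*136 = -13/3*136 = -1768/3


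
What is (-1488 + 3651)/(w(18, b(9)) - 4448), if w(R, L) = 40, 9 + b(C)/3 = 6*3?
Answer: -2163/4408 ≈ -0.49070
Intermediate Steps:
b(C) = 27 (b(C) = -27 + 3*(6*3) = -27 + 3*18 = -27 + 54 = 27)
(-1488 + 3651)/(w(18, b(9)) - 4448) = (-1488 + 3651)/(40 - 4448) = 2163/(-4408) = 2163*(-1/4408) = -2163/4408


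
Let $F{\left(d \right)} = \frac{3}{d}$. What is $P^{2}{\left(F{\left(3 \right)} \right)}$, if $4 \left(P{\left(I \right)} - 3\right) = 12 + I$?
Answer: $\frac{625}{16} \approx 39.063$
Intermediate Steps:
$P{\left(I \right)} = 6 + \frac{I}{4}$ ($P{\left(I \right)} = 3 + \frac{12 + I}{4} = 3 + \left(3 + \frac{I}{4}\right) = 6 + \frac{I}{4}$)
$P^{2}{\left(F{\left(3 \right)} \right)} = \left(6 + \frac{3 \cdot \frac{1}{3}}{4}\right)^{2} = \left(6 + \frac{1}{4} \cdot 1\right)^{2} = \left(6 + \frac{1}{4}\right)^{2} = \left(\frac{25}{4}\right)^{2} = \frac{625}{16}$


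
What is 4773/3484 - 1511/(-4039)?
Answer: 24542471/14071876 ≈ 1.7441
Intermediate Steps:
4773/3484 - 1511/(-4039) = 4773*(1/3484) - 1511*(-1/4039) = 4773/3484 + 1511/4039 = 24542471/14071876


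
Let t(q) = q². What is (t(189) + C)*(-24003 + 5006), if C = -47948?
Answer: 232276319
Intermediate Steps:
(t(189) + C)*(-24003 + 5006) = (189² - 47948)*(-24003 + 5006) = (35721 - 47948)*(-18997) = -12227*(-18997) = 232276319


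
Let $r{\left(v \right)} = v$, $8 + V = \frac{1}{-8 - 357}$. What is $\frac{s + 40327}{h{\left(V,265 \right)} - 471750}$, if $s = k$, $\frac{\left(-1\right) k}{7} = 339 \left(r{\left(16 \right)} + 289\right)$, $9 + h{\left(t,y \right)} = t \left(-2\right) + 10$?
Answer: $\frac{249454870}{172182543} \approx 1.4488$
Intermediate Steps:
$V = - \frac{2921}{365}$ ($V = -8 + \frac{1}{-8 - 357} = -8 + \frac{1}{-365} = -8 - \frac{1}{365} = - \frac{2921}{365} \approx -8.0027$)
$h{\left(t,y \right)} = 1 - 2 t$ ($h{\left(t,y \right)} = -9 + \left(t \left(-2\right) + 10\right) = -9 - \left(-10 + 2 t\right) = 1 - 2 t$)
$k = -723765$ ($k = - 7 \cdot 339 \left(16 + 289\right) = - 7 \cdot 339 \cdot 305 = \left(-7\right) 103395 = -723765$)
$s = -723765$
$\frac{s + 40327}{h{\left(V,265 \right)} - 471750} = \frac{-723765 + 40327}{\left(1 - - \frac{5842}{365}\right) - 471750} = - \frac{683438}{\left(1 + \frac{5842}{365}\right) - 471750} = - \frac{683438}{\frac{6207}{365} - 471750} = - \frac{683438}{- \frac{172182543}{365}} = \left(-683438\right) \left(- \frac{365}{172182543}\right) = \frac{249454870}{172182543}$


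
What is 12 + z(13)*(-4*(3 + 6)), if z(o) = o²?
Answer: -6072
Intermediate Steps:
12 + z(13)*(-4*(3 + 6)) = 12 + 13²*(-4*(3 + 6)) = 12 + 169*(-4*9) = 12 + 169*(-36) = 12 - 6084 = -6072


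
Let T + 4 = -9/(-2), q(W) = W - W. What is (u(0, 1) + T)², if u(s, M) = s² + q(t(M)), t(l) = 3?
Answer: ¼ ≈ 0.25000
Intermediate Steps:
q(W) = 0
T = ½ (T = -4 - 9/(-2) = -4 - 9*(-½) = -4 + 9/2 = ½ ≈ 0.50000)
u(s, M) = s² (u(s, M) = s² + 0 = s²)
(u(0, 1) + T)² = (0² + ½)² = (0 + ½)² = (½)² = ¼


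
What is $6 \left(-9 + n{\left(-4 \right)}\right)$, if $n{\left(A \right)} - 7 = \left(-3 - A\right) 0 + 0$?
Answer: $-12$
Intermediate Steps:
$n{\left(A \right)} = 7$ ($n{\left(A \right)} = 7 + \left(\left(-3 - A\right) 0 + 0\right) = 7 + \left(0 + 0\right) = 7 + 0 = 7$)
$6 \left(-9 + n{\left(-4 \right)}\right) = 6 \left(-9 + 7\right) = 6 \left(-2\right) = -12$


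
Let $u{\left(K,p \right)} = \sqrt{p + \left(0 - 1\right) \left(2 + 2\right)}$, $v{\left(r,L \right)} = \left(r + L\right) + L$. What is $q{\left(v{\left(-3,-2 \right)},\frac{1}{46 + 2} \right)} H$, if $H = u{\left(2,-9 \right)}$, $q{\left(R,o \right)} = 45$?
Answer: $45 i \sqrt{13} \approx 162.25 i$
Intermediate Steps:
$v{\left(r,L \right)} = r + 2 L$ ($v{\left(r,L \right)} = \left(L + r\right) + L = r + 2 L$)
$u{\left(K,p \right)} = \sqrt{-4 + p}$ ($u{\left(K,p \right)} = \sqrt{p - 4} = \sqrt{-4 + p}$)
$H = i \sqrt{13}$ ($H = \sqrt{-4 - 9} = \sqrt{-13} = i \sqrt{13} \approx 3.6056 i$)
$q{\left(v{\left(-3,-2 \right)},\frac{1}{46 + 2} \right)} H = 45 i \sqrt{13}$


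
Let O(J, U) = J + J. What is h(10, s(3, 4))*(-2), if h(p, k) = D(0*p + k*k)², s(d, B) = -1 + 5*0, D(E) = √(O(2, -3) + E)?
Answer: -10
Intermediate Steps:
O(J, U) = 2*J
D(E) = √(4 + E) (D(E) = √(2*2 + E) = √(4 + E))
s(d, B) = -1 (s(d, B) = -1 + 0 = -1)
h(p, k) = 4 + k² (h(p, k) = (√(4 + (0*p + k*k)))² = (√(4 + (0 + k²)))² = (√(4 + k²))² = 4 + k²)
h(10, s(3, 4))*(-2) = (4 + (-1)²)*(-2) = (4 + 1)*(-2) = 5*(-2) = -10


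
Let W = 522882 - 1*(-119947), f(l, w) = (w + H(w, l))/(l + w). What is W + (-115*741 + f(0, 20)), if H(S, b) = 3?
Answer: 11152303/20 ≈ 5.5762e+5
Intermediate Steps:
f(l, w) = (3 + w)/(l + w) (f(l, w) = (w + 3)/(l + w) = (3 + w)/(l + w))
W = 642829 (W = 522882 + 119947 = 642829)
W + (-115*741 + f(0, 20)) = 642829 + (-115*741 + (3 + 20)/(0 + 20)) = 642829 + (-85215 + 23/20) = 642829 - 1704277/20 = 11152303/20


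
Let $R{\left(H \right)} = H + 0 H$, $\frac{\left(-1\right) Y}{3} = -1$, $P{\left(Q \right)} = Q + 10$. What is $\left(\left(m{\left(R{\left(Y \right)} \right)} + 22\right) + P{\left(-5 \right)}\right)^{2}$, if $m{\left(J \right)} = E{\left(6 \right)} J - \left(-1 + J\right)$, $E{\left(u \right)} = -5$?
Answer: $100$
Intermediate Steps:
$P{\left(Q \right)} = 10 + Q$
$Y = 3$ ($Y = \left(-3\right) \left(-1\right) = 3$)
$R{\left(H \right)} = H$ ($R{\left(H \right)} = H + 0 = H$)
$m{\left(J \right)} = 1 - 6 J$ ($m{\left(J \right)} = - 5 J - \left(-1 + J\right) = 1 - 6 J$)
$\left(\left(m{\left(R{\left(Y \right)} \right)} + 22\right) + P{\left(-5 \right)}\right)^{2} = \left(\left(\left(1 - 18\right) + 22\right) + \left(10 - 5\right)\right)^{2} = \left(\left(\left(1 - 18\right) + 22\right) + 5\right)^{2} = \left(\left(-17 + 22\right) + 5\right)^{2} = \left(5 + 5\right)^{2} = 10^{2} = 100$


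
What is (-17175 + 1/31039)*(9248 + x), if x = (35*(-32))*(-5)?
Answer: -7915391946752/31039 ≈ -2.5501e+8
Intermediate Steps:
x = 5600 (x = -1120*(-5) = 5600)
(-17175 + 1/31039)*(9248 + x) = (-17175 + 1/31039)*(9248 + 5600) = (-17175 + 1/31039)*14848 = -533094824/31039*14848 = -7915391946752/31039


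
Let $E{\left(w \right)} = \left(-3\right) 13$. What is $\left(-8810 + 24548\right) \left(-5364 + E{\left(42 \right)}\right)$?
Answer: $-85032414$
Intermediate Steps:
$E{\left(w \right)} = -39$
$\left(-8810 + 24548\right) \left(-5364 + E{\left(42 \right)}\right) = \left(-8810 + 24548\right) \left(-5364 - 39\right) = 15738 \left(-5403\right) = -85032414$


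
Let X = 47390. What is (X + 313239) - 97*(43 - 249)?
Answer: 380611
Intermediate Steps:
(X + 313239) - 97*(43 - 249) = (47390 + 313239) - 97*(43 - 249) = 360629 - 97*(-206) = 360629 + 19982 = 380611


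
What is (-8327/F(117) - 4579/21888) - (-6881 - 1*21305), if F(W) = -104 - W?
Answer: 7185469555/254592 ≈ 28223.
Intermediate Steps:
(-8327/F(117) - 4579/21888) - (-6881 - 1*21305) = (-8327/(-104 - 1*117) - 4579/21888) - (-6881 - 1*21305) = (-8327/(-104 - 117) - 4579*1/21888) - (-6881 - 21305) = (-8327/(-221) - 241/1152) - 1*(-28186) = (-8327*(-1/221) - 241/1152) + 28186 = (8327/221 - 241/1152) + 28186 = 9539443/254592 + 28186 = 7185469555/254592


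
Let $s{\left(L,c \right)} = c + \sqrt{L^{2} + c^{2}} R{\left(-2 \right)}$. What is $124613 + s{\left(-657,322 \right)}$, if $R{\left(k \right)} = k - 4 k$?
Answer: $124935 + 6 \sqrt{535333} \approx 1.2933 \cdot 10^{5}$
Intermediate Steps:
$R{\left(k \right)} = - 3 k$
$s{\left(L,c \right)} = c + 6 \sqrt{L^{2} + c^{2}}$ ($s{\left(L,c \right)} = c + \sqrt{L^{2} + c^{2}} \left(\left(-3\right) \left(-2\right)\right) = c + \sqrt{L^{2} + c^{2}} \cdot 6 = c + 6 \sqrt{L^{2} + c^{2}}$)
$124613 + s{\left(-657,322 \right)} = 124613 + \left(322 + 6 \sqrt{\left(-657\right)^{2} + 322^{2}}\right) = 124613 + \left(322 + 6 \sqrt{431649 + 103684}\right) = 124613 + \left(322 + 6 \sqrt{535333}\right) = 124935 + 6 \sqrt{535333}$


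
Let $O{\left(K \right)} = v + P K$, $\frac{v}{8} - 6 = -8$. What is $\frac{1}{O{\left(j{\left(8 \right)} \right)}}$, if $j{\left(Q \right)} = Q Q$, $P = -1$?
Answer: $- \frac{1}{80} \approx -0.0125$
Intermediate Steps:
$v = -16$ ($v = 48 + 8 \left(-8\right) = 48 - 64 = -16$)
$j{\left(Q \right)} = Q^{2}$
$O{\left(K \right)} = -16 - K$
$\frac{1}{O{\left(j{\left(8 \right)} \right)}} = \frac{1}{-16 - 8^{2}} = \frac{1}{-16 - 64} = \frac{1}{-80} = - \frac{1}{80}$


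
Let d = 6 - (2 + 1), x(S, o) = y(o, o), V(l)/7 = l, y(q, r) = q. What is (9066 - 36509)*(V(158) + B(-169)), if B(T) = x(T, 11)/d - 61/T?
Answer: -1188037024/39 ≈ -3.0462e+7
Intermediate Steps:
V(l) = 7*l
x(S, o) = o
d = 3 (d = 6 - 1*3 = 6 - 3 = 3)
B(T) = 11/3 - 61/T
(9066 - 36509)*(V(158) + B(-169)) = (9066 - 36509)*(7*158 + (11/3 - 61/(-169))) = -27443*(1106 + (11/3 - 61*(-1/169))) = -27443*(1106 + (11/3 + 61/169)) = -27443*(1106 + 2042/507) = -27443*562784/507 = -1188037024/39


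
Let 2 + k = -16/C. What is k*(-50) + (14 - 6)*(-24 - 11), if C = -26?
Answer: -2740/13 ≈ -210.77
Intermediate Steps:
k = -18/13 (k = -2 - 16/(-26) = -2 - 16*(-1/26) = -2 + 8/13 = -18/13 ≈ -1.3846)
k*(-50) + (14 - 6)*(-24 - 11) = -18/13*(-50) + (14 - 6)*(-24 - 11) = 900/13 + 8*(-35) = 900/13 - 280 = -2740/13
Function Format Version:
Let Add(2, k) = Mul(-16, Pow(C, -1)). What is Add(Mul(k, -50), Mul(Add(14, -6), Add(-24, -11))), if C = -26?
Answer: Rational(-2740, 13) ≈ -210.77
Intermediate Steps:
k = Rational(-18, 13) (k = Add(-2, Mul(-16, Pow(-26, -1))) = Add(-2, Mul(-16, Rational(-1, 26))) = Add(-2, Rational(8, 13)) = Rational(-18, 13) ≈ -1.3846)
Add(Mul(k, -50), Mul(Add(14, -6), Add(-24, -11))) = Add(Mul(Rational(-18, 13), -50), Mul(Add(14, -6), Add(-24, -11))) = Add(Rational(900, 13), Mul(8, -35)) = Add(Rational(900, 13), -280) = Rational(-2740, 13)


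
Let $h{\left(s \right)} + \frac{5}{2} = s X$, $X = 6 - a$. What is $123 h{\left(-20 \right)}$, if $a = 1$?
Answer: $- \frac{25215}{2} \approx -12608.0$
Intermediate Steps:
$X = 5$ ($X = 6 - 1 = 5$)
$h{\left(s \right)} = - \frac{5}{2} + 5 s$ ($h{\left(s \right)} = - \frac{5}{2} + s 5 = - \frac{5}{2} + 5 s$)
$123 h{\left(-20 \right)} = 123 \left(- \frac{5}{2} + 5 \left(-20\right)\right) = 123 \left(- \frac{5}{2} - 100\right) = 123 \left(- \frac{205}{2}\right) = - \frac{25215}{2}$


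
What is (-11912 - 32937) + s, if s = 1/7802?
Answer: -349911897/7802 ≈ -44849.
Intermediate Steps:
s = 1/7802 ≈ 0.00012817
(-11912 - 32937) + s = (-11912 - 32937) + 1/7802 = -44849 + 1/7802 = -349911897/7802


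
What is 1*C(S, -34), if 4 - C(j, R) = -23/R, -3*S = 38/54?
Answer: 113/34 ≈ 3.3235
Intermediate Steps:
S = -19/81 (S = -38/(3*54) = -⅓*19/27 = -19/81 ≈ -0.23457)
C(j, R) = 4 + 23/R (C(j, R) = 4 - (-23)/R = 4 + 23/R)
1*C(S, -34) = 1*(4 + 23/(-34)) = 1*(4 + 23*(-1/34)) = 1*(4 - 23/34) = 1*(113/34) = 113/34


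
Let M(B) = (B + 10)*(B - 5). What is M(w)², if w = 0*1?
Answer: 2500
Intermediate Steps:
w = 0
M(B) = (-5 + B)*(10 + B) (M(B) = (10 + B)*(-5 + B) = (-5 + B)*(10 + B))
M(w)² = (-50 + 0² + 5*0)² = (-50 + 0 + 0)² = (-50)² = 2500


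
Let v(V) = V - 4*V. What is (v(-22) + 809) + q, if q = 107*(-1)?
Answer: 768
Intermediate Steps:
q = -107
v(V) = -3*V
(v(-22) + 809) + q = (-3*(-22) + 809) - 107 = (66 + 809) - 107 = 875 - 107 = 768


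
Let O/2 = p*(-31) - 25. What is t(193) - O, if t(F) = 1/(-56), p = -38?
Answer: -129137/56 ≈ -2306.0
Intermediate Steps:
O = 2306 (O = 2*(-38*(-31) - 25) = 2*(1178 - 25) = 2*1153 = 2306)
t(F) = -1/56
t(193) - O = -1/56 - 1*2306 = -1/56 - 2306 = -129137/56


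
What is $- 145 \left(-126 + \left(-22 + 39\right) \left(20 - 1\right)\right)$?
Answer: $-28565$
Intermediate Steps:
$- 145 \left(-126 + \left(-22 + 39\right) \left(20 - 1\right)\right) = - 145 \left(-126 + 17 \cdot 19\right) = - 145 \left(-126 + 323\right) = \left(-145\right) 197 = -28565$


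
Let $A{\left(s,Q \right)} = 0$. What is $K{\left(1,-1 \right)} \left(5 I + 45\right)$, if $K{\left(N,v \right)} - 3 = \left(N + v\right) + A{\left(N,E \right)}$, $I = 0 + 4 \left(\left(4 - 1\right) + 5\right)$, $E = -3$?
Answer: $615$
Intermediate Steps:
$I = 32$ ($I = 0 + 4 \left(3 + 5\right) = 0 + 4 \cdot 8 = 0 + 32 = 32$)
$K{\left(N,v \right)} = 3 + N + v$ ($K{\left(N,v \right)} = 3 + \left(\left(N + v\right) + 0\right) = 3 + \left(N + v\right) = 3 + N + v$)
$K{\left(1,-1 \right)} \left(5 I + 45\right) = \left(3 + 1 - 1\right) \left(5 \cdot 32 + 45\right) = 3 \left(160 + 45\right) = 3 \cdot 205 = 615$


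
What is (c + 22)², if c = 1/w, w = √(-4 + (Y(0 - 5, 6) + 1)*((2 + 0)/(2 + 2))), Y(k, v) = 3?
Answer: (44 - I*√2)²/4 ≈ 483.5 - 31.113*I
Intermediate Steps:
w = I*√2 (w = √(-4 + (3 + 1)*((2 + 0)/(2 + 2))) = √(-4 + 4*(2/4)) = √(-4 + 4*(2*(¼))) = √(-4 + 4*(½)) = √(-4 + 2) = √(-2) = I*√2 ≈ 1.4142*I)
c = -I*√2/2 (c = 1/(I*√2) = -I*√2/2 ≈ -0.70711*I)
(c + 22)² = (-I*√2/2 + 22)² = (22 - I*√2/2)²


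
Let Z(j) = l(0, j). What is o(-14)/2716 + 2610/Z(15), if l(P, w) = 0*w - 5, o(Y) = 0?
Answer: -522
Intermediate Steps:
l(P, w) = -5 (l(P, w) = 0 - 5 = -5)
Z(j) = -5
o(-14)/2716 + 2610/Z(15) = 0/2716 + 2610/(-5) = 0*(1/2716) + 2610*(-1/5) = 0 - 522 = -522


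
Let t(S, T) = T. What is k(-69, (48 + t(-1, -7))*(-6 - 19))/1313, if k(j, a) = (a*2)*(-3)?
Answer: 6150/1313 ≈ 4.6839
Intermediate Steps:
k(j, a) = -6*a (k(j, a) = (2*a)*(-3) = -6*a)
k(-69, (48 + t(-1, -7))*(-6 - 19))/1313 = -6*(48 - 7)*(-6 - 19)/1313 = -246*(-25)*(1/1313) = -6*(-1025)*(1/1313) = 6150*(1/1313) = 6150/1313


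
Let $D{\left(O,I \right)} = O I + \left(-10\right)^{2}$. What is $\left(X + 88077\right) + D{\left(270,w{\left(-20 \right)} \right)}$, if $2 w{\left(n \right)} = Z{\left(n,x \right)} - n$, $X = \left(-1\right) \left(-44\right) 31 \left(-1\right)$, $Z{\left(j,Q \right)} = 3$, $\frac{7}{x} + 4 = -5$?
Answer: $89918$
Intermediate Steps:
$x = - \frac{7}{9}$ ($x = \frac{7}{-4 - 5} = \frac{7}{-9} = 7 \left(- \frac{1}{9}\right) = - \frac{7}{9} \approx -0.77778$)
$X = -1364$ ($X = 44 \cdot 31 \left(-1\right) = 1364 \left(-1\right) = -1364$)
$w{\left(n \right)} = \frac{3}{2} - \frac{n}{2}$ ($w{\left(n \right)} = \frac{3 - n}{2} = \frac{3}{2} - \frac{n}{2}$)
$D{\left(O,I \right)} = 100 + I O$ ($D{\left(O,I \right)} = I O + 100 = 100 + I O$)
$\left(X + 88077\right) + D{\left(270,w{\left(-20 \right)} \right)} = \left(-1364 + 88077\right) + \left(100 + \left(\frac{3}{2} - -10\right) 270\right) = 86713 + \left(100 + \left(\frac{3}{2} + 10\right) 270\right) = 86713 + \left(100 + \frac{23}{2} \cdot 270\right) = 86713 + \left(100 + 3105\right) = 86713 + 3205 = 89918$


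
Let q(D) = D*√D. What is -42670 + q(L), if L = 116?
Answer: -42670 + 232*√29 ≈ -41421.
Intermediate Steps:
q(D) = D^(3/2)
-42670 + q(L) = -42670 + 116^(3/2) = -42670 + 232*√29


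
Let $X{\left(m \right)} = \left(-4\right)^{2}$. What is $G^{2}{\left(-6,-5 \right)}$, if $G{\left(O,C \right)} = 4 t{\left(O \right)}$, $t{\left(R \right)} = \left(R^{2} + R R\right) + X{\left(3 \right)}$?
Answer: $123904$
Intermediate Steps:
$X{\left(m \right)} = 16$
$t{\left(R \right)} = 16 + 2 R^{2}$ ($t{\left(R \right)} = \left(R^{2} + R R\right) + 16 = \left(R^{2} + R^{2}\right) + 16 = 2 R^{2} + 16 = 16 + 2 R^{2}$)
$G{\left(O,C \right)} = 64 + 8 O^{2}$ ($G{\left(O,C \right)} = 4 \left(16 + 2 O^{2}\right) = 64 + 8 O^{2}$)
$G^{2}{\left(-6,-5 \right)} = \left(64 + 8 \left(-6\right)^{2}\right)^{2} = \left(64 + 8 \cdot 36\right)^{2} = \left(64 + 288\right)^{2} = 352^{2} = 123904$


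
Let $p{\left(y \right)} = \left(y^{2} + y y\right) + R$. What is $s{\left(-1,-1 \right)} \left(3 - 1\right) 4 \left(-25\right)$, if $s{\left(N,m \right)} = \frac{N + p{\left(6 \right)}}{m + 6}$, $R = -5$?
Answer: $-2640$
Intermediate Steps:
$p{\left(y \right)} = -5 + 2 y^{2}$ ($p{\left(y \right)} = \left(y^{2} + y y\right) - 5 = \left(y^{2} + y^{2}\right) - 5 = 2 y^{2} - 5 = -5 + 2 y^{2}$)
$s{\left(N,m \right)} = \frac{67 + N}{6 + m}$ ($s{\left(N,m \right)} = \frac{N - \left(5 - 2 \cdot 6^{2}\right)}{m + 6} = \frac{N + \left(-5 + 2 \cdot 36\right)}{6 + m} = \frac{N + \left(-5 + 72\right)}{6 + m} = \frac{N + 67}{6 + m} = \frac{67 + N}{6 + m}$)
$s{\left(-1,-1 \right)} \left(3 - 1\right) 4 \left(-25\right) = \frac{67 - 1}{6 - 1} \left(3 - 1\right) 4 \left(-25\right) = \frac{1}{5} \cdot 66 \cdot 2 \cdot 4 \left(-25\right) = \frac{1}{5} \cdot 66 \cdot 8 \left(-25\right) = \frac{66}{5} \cdot 8 \left(-25\right) = \frac{528}{5} \left(-25\right) = -2640$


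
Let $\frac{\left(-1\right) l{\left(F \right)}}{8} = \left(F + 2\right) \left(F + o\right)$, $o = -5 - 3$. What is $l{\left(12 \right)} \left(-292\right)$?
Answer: $130816$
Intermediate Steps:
$o = -8$
$l{\left(F \right)} = - 8 \left(-8 + F\right) \left(2 + F\right)$ ($l{\left(F \right)} = - 8 \left(F + 2\right) \left(F - 8\right) = - 8 \left(2 + F\right) \left(-8 + F\right) = - 8 \left(-8 + F\right) \left(2 + F\right)$)
$l{\left(12 \right)} \left(-292\right) = \left(128 - 8 \cdot 12^{2} + 48 \cdot 12\right) \left(-292\right) = \left(128 - 1152 + 576\right) \left(-292\right) = \left(-448\right) \left(-292\right) = 130816$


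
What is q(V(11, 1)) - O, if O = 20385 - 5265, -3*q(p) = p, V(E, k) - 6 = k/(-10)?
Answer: -453659/30 ≈ -15122.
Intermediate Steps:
V(E, k) = 6 - k/10 (V(E, k) = 6 + k/(-10) = 6 + k*(-1/10) = 6 - k/10)
q(p) = -p/3
O = 15120
q(V(11, 1)) - O = -(6 - 1/10*1)/3 - 1*15120 = -(6 - 1/10)/3 - 15120 = -1/3*59/10 - 15120 = -59/30 - 15120 = -453659/30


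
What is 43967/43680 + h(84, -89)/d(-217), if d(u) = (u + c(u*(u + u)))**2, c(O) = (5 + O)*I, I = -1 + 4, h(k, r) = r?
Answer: 31291690028099/31087429707360 ≈ 1.0066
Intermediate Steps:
I = 3
c(O) = 15 + 3*O (c(O) = (5 + O)*3 = 15 + 3*O)
d(u) = (15 + u + 6*u**2)**2 (d(u) = (u + (15 + 3*(u*(u + u))))**2 = (u + (15 + 3*(u*(2*u))))**2 = (u + (15 + 3*(2*u**2)))**2 = (u + (15 + 6*u**2))**2 = (15 + u + 6*u**2)**2)
43967/43680 + h(84, -89)/d(-217) = 43967/43680 - 89/(15 - 217 + 6*(-217)**2)**2 = 43967*(1/43680) - 89/(15 - 217 + 6*47089)**2 = 6281/6240 - 89/(15 - 217 + 282534)**2 = 6281/6240 - 89/(282332**2) = 6281/6240 - 89/79711358224 = 31291690028099/31087429707360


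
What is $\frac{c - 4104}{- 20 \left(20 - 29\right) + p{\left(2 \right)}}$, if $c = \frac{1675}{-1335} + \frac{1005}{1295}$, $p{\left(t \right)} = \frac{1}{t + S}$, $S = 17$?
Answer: $- \frac{5392903190}{236572413} \approx -22.796$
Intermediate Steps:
$p{\left(t \right)} = \frac{1}{17 + t}$ ($p{\left(t \right)} = \frac{1}{t + 17} = \frac{1}{17 + t}$)
$c = - \frac{33098}{69153}$ ($c = 1675 \left(- \frac{1}{1335}\right) + 1005 \cdot \frac{1}{1295} = - \frac{335}{267} + \frac{201}{259} = - \frac{33098}{69153} \approx -0.47862$)
$\frac{c - 4104}{- 20 \left(20 - 29\right) + p{\left(2 \right)}} = \frac{- \frac{33098}{69153} - 4104}{- 20 \left(20 - 29\right) + \frac{1}{17 + 2}} = - \frac{283837010}{69153 \left(\left(-20\right) \left(-9\right) + \frac{1}{19}\right)} = - \frac{283837010}{69153 \left(180 + \frac{1}{19}\right)} = - \frac{283837010}{69153 \cdot \frac{3421}{19}} = \left(- \frac{283837010}{69153}\right) \frac{19}{3421} = - \frac{5392903190}{236572413}$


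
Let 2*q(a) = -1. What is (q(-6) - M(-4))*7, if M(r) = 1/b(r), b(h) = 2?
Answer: -7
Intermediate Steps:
q(a) = -½ (q(a) = (½)*(-1) = -½)
M(r) = ½ (M(r) = 1/2 = ½)
(q(-6) - M(-4))*7 = (-½ - 1*½)*7 = (-½ - ½)*7 = -1*7 = -7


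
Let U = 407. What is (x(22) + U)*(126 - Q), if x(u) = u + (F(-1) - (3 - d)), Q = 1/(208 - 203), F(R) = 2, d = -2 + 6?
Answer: 271728/5 ≈ 54346.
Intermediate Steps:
d = 4
Q = ⅕ (Q = 1/5 = ⅕ ≈ 0.20000)
x(u) = 3 + u (x(u) = u + (2 - (3 - 1*4)) = u + (2 - (3 - 4)) = u + (2 - 1*(-1)) = u + (2 + 1) = u + 3 = 3 + u)
(x(22) + U)*(126 - Q) = ((3 + 22) + 407)*(126 - 1*⅕) = (25 + 407)*(126 - ⅕) = 432*(629/5) = 271728/5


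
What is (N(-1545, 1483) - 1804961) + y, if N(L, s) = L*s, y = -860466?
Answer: -4956662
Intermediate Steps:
(N(-1545, 1483) - 1804961) + y = (-1545*1483 - 1804961) - 860466 = (-2291235 - 1804961) - 860466 = -4096196 - 860466 = -4956662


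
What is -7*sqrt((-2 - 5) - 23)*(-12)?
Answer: 84*I*sqrt(30) ≈ 460.09*I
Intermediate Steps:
-7*sqrt((-2 - 5) - 23)*(-12) = -7*sqrt(-7 - 23)*(-12) = -7*I*sqrt(30)*(-12) = 84*I*sqrt(30)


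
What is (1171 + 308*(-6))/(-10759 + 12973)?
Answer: -677/2214 ≈ -0.30578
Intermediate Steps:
(1171 + 308*(-6))/(-10759 + 12973) = (1171 - 1848)/2214 = -677*1/2214 = -677/2214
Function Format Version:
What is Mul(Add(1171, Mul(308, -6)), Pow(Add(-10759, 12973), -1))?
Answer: Rational(-677, 2214) ≈ -0.30578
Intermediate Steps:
Mul(Add(1171, Mul(308, -6)), Pow(Add(-10759, 12973), -1)) = Mul(Add(1171, -1848), Pow(2214, -1)) = Mul(-677, Rational(1, 2214)) = Rational(-677, 2214)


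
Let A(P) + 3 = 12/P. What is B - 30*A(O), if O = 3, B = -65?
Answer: -95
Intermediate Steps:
A(P) = -3 + 12/P
B - 30*A(O) = -65 - 30*(-3 + 12/3) = -65 - 30*(-3 + 12*(1/3)) = -65 - 30*(-3 + 4) = -65 - 30*1 = -65 - 30 = -95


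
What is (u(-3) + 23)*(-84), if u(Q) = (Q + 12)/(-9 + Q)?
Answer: -1869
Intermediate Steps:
u(Q) = (12 + Q)/(-9 + Q)
(u(-3) + 23)*(-84) = ((12 - 3)/(-9 - 3) + 23)*(-84) = (9/(-12) + 23)*(-84) = (-1/12*9 + 23)*(-84) = (-¾ + 23)*(-84) = (89/4)*(-84) = -1869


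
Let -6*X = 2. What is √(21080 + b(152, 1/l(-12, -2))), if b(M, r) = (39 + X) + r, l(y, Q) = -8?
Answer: √3041070/12 ≈ 145.32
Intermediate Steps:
X = -⅓ (X = -⅙*2 = -⅓ ≈ -0.33333)
b(M, r) = 116/3 + r (b(M, r) = (39 - ⅓) + r = 116/3 + r)
√(21080 + b(152, 1/l(-12, -2))) = √(21080 + (116/3 + 1/(-8))) = √(21080 + (116/3 - ⅛)) = √(21080 + 925/24) = √(506845/24) = √3041070/12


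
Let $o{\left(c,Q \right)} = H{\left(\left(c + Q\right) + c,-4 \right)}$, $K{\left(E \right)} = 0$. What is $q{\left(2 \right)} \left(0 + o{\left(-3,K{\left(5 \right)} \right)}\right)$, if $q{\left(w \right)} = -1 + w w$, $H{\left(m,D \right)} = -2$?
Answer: $-6$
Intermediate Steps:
$o{\left(c,Q \right)} = -2$
$q{\left(w \right)} = -1 + w^{2}$
$q{\left(2 \right)} \left(0 + o{\left(-3,K{\left(5 \right)} \right)}\right) = \left(-1 + 2^{2}\right) \left(0 - 2\right) = \left(-1 + 4\right) \left(-2\right) = 3 \left(-2\right) = -6$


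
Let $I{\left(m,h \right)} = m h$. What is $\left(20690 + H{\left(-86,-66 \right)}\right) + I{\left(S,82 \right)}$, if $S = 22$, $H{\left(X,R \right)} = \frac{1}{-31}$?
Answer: $\frac{697313}{31} \approx 22494.0$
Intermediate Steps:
$H{\left(X,R \right)} = - \frac{1}{31}$
$I{\left(m,h \right)} = h m$
$\left(20690 + H{\left(-86,-66 \right)}\right) + I{\left(S,82 \right)} = \left(20690 - \frac{1}{31}\right) + 82 \cdot 22 = \frac{641389}{31} + 1804 = \frac{697313}{31}$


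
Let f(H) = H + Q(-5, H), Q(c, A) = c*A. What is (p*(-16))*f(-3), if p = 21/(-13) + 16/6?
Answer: -2624/13 ≈ -201.85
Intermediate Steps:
Q(c, A) = A*c
p = 41/39 (p = 21*(-1/13) + 16*(⅙) = -21/13 + 8/3 = 41/39 ≈ 1.0513)
f(H) = -4*H (f(H) = H + H*(-5) = H - 5*H = -4*H)
(p*(-16))*f(-3) = ((41/39)*(-16))*(-4*(-3)) = -656/39*12 = -2624/13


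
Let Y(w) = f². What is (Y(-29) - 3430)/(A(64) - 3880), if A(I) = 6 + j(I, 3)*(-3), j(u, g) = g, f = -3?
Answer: 311/353 ≈ 0.88102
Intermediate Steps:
A(I) = -3 (A(I) = 6 + 3*(-3) = 6 - 9 = -3)
Y(w) = 9 (Y(w) = (-3)² = 9)
(Y(-29) - 3430)/(A(64) - 3880) = (9 - 3430)/(-3 - 3880) = -3421/(-3883) = -3421*(-1/3883) = 311/353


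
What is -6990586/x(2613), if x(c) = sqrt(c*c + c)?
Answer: -3495293*sqrt(6830382)/3415191 ≈ -2674.8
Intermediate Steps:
x(c) = sqrt(c + c**2) (x(c) = sqrt(c**2 + c) = sqrt(c + c**2))
-6990586/x(2613) = -6990586*sqrt(2613)/(2613*sqrt(1 + 2613)) = -6990586*sqrt(6830382)/6830382 = -3495293*sqrt(6830382)/3415191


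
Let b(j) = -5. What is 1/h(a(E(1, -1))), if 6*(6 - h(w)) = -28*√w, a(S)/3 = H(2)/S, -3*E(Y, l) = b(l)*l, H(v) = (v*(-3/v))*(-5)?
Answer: 1/104 - 7*I*√3/312 ≈ 0.0096154 - 0.03886*I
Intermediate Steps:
H(v) = 15 (H(v) = -3*(-5) = 15)
E(Y, l) = 5*l/3 (E(Y, l) = -(-5)*l/3 = 5*l/3)
a(S) = 45/S (a(S) = 3*(15/S) = 45/S)
h(w) = 6 + 14*√w/3 (h(w) = 6 - (-14)*√w/3 = 6 + 14*√w/3)
1/h(a(E(1, -1))) = 1/(6 + 14*√(45/(((5/3)*(-1))))/3) = 1/(6 + 14*√(45/(-5/3))/3) = 1/(6 + 14*√(45*(-⅗))/3) = 1/(6 + 14*√(-27)/3) = 1/(6 + 14*(3*I*√3)/3) = 1/(6 + 14*I*√3)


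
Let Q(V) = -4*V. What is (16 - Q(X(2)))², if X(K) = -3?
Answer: 16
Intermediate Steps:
(16 - Q(X(2)))² = (16 - (-4)*(-3))² = (16 - 1*12)² = (16 - 12)² = 4² = 16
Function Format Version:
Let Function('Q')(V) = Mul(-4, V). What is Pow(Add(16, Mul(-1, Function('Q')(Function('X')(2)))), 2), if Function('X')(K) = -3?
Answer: 16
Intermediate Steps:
Pow(Add(16, Mul(-1, Function('Q')(Function('X')(2)))), 2) = Pow(Add(16, Mul(-1, Mul(-4, -3))), 2) = Pow(Add(16, Mul(-1, 12)), 2) = Pow(Add(16, -12), 2) = Pow(4, 2) = 16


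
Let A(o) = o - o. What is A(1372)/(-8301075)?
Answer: 0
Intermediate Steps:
A(o) = 0
A(1372)/(-8301075) = 0/(-8301075) = 0*(-1/8301075) = 0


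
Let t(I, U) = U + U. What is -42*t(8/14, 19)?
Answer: -1596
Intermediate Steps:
t(I, U) = 2*U
-42*t(8/14, 19) = -84*19 = -42*38 = -1596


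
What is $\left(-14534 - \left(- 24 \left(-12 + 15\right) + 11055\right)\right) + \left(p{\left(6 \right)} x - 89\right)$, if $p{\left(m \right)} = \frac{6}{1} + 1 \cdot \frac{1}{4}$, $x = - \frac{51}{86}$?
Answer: $- \frac{8809739}{344} \approx -25610.0$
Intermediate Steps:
$x = - \frac{51}{86}$ ($x = \left(-51\right) \frac{1}{86} = - \frac{51}{86} \approx -0.59302$)
$p{\left(m \right)} = \frac{25}{4}$ ($p{\left(m \right)} = 6 \cdot 1 + 1 \cdot \frac{1}{4} = 6 + \frac{1}{4} = \frac{25}{4}$)
$\left(-14534 - \left(- 24 \left(-12 + 15\right) + 11055\right)\right) + \left(p{\left(6 \right)} x - 89\right) = \left(-14534 - \left(- 24 \left(-12 + 15\right) + 11055\right)\right) + \left(\frac{25}{4} \left(- \frac{51}{86}\right) - 89\right) = \left(-14534 - \left(\left(-24\right) 3 + 11055\right)\right) - \frac{31891}{344} = \left(-14534 - \left(-72 + 11055\right)\right) - \frac{31891}{344} = \left(-14534 - 10983\right) - \frac{31891}{344} = -25517 - \frac{31891}{344} = - \frac{8809739}{344}$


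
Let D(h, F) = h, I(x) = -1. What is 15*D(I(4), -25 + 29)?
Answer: -15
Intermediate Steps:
15*D(I(4), -25 + 29) = 15*(-1) = -15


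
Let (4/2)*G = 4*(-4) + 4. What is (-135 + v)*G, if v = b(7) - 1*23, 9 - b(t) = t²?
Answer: 1188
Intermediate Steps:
b(t) = 9 - t²
G = -6 (G = (4*(-4) + 4)/2 = (-16 + 4)/2 = (½)*(-12) = -6)
v = -63 (v = (9 - 1*7²) - 1*23 = (9 - 1*49) - 23 = (9 - 49) - 23 = -40 - 23 = -63)
(-135 + v)*G = (-135 - 63)*(-6) = -198*(-6) = 1188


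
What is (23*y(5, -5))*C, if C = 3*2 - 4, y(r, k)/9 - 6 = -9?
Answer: -1242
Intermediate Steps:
y(r, k) = -27 (y(r, k) = 54 + 9*(-9) = 54 - 81 = -27)
C = 2 (C = 6 - 4 = 2)
(23*y(5, -5))*C = (23*(-27))*2 = -621*2 = -1242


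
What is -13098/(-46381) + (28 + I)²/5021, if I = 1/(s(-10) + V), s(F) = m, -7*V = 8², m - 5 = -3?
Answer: 254412610069/582197502500 ≈ 0.43699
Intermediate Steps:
m = 2 (m = 5 - 3 = 2)
V = -64/7 (V = -⅐*8² = -⅐*64 = -64/7 ≈ -9.1429)
s(F) = 2
I = -7/50 (I = 1/(2 - 64/7) = 1/(-50/7) = -7/50 ≈ -0.14000)
-13098/(-46381) + (28 + I)²/5021 = -13098/(-46381) + (28 - 7/50)²/5021 = -13098*(-1/46381) + (1393/50)²*(1/5021) = 13098/46381 + (1940449/2500)*(1/5021) = 13098/46381 + 1940449/12552500 = 254412610069/582197502500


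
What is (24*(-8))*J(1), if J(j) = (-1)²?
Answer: -192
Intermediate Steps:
J(j) = 1
(24*(-8))*J(1) = (24*(-8))*1 = -192*1 = -192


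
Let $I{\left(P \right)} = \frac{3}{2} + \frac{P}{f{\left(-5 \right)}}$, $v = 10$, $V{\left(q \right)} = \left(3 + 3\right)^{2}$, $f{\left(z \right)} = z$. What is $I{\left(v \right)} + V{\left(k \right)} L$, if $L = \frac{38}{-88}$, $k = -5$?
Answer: $- \frac{353}{22} \approx -16.045$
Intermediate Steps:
$V{\left(q \right)} = 36$ ($V{\left(q \right)} = 6^{2} = 36$)
$I{\left(P \right)} = \frac{3}{2} - \frac{P}{5}$ ($I{\left(P \right)} = \frac{3}{2} + \frac{P}{-5} = 3 \cdot \frac{1}{2} + P \left(- \frac{1}{5}\right) = \frac{3}{2} - \frac{P}{5}$)
$L = - \frac{19}{44}$ ($L = 38 \left(- \frac{1}{88}\right) = - \frac{19}{44} \approx -0.43182$)
$I{\left(v \right)} + V{\left(k \right)} L = \left(\frac{3}{2} - 2\right) + 36 \left(- \frac{19}{44}\right) = \left(\frac{3}{2} - 2\right) - \frac{171}{11} = - \frac{1}{2} - \frac{171}{11} = - \frac{353}{22}$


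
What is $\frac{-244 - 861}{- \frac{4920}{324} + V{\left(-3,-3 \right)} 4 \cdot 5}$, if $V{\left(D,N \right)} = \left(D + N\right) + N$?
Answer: $\frac{351}{62} \approx 5.6613$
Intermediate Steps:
$V{\left(D,N \right)} = D + 2 N$
$\frac{-244 - 861}{- \frac{4920}{324} + V{\left(-3,-3 \right)} 4 \cdot 5} = \frac{-244 - 861}{- \frac{4920}{324} + \left(-3 + 2 \left(-3\right)\right) 4 \cdot 5} = - \frac{1105}{\left(-4920\right) \frac{1}{324} + \left(-3 - 6\right) 4 \cdot 5} = - \frac{1105}{- \frac{410}{27} + \left(-9\right) 4 \cdot 5} = - \frac{1105}{- \frac{410}{27} - 180} = - \frac{1105}{- \frac{5270}{27}} = \left(-1105\right) \left(- \frac{27}{5270}\right) = \frac{351}{62}$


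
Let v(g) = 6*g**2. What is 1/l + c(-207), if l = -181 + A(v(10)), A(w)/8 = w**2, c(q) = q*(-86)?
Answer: 51266537839/2879819 ≈ 17802.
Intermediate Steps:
c(q) = -86*q
A(w) = 8*w**2
l = 2879819 (l = -181 + 8*(6*10**2)**2 = -181 + 8*(6*100)**2 = -181 + 8*600**2 = -181 + 8*360000 = -181 + 2880000 = 2879819)
1/l + c(-207) = 1/2879819 - 86*(-207) = 1/2879819 + 17802 = 51266537839/2879819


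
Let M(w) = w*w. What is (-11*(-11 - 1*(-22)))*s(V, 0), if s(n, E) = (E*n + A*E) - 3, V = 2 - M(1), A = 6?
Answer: 363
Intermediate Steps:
M(w) = w²
V = 1 (V = 2 - 1*1² = 2 - 1*1 = 2 - 1 = 1)
s(n, E) = -3 + 6*E + E*n (s(n, E) = (E*n + 6*E) - 3 = (6*E + E*n) - 3 = -3 + 6*E + E*n)
(-11*(-11 - 1*(-22)))*s(V, 0) = (-11*(-11 - 1*(-22)))*(-3 + 6*0 + 0*1) = (-11*(-11 + 22))*(-3 + 0 + 0) = -11*11*(-3) = -121*(-3) = 363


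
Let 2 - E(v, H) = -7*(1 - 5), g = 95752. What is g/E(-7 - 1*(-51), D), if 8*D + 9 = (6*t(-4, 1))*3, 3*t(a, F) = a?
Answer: -47876/13 ≈ -3682.8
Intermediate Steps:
t(a, F) = a/3
D = -33/8 (D = -9/8 + ((6*((⅓)*(-4)))*3)/8 = -9/8 + ((6*(-4/3))*3)/8 = -9/8 + (-8*3)/8 = -9/8 + (⅛)*(-24) = -9/8 - 3 = -33/8 ≈ -4.1250)
E(v, H) = -26 (E(v, H) = 2 - (-7)*(1 - 5) = 2 - (-7)*(-4) = 2 - 1*28 = 2 - 28 = -26)
g/E(-7 - 1*(-51), D) = 95752/(-26) = 95752*(-1/26) = -47876/13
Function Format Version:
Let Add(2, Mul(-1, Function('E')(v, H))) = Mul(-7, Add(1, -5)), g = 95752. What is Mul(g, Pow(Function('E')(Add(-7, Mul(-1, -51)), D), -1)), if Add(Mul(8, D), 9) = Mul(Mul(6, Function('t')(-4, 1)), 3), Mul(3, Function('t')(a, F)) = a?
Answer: Rational(-47876, 13) ≈ -3682.8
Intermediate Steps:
Function('t')(a, F) = Mul(Rational(1, 3), a)
D = Rational(-33, 8) (D = Add(Rational(-9, 8), Mul(Rational(1, 8), Mul(Mul(6, Mul(Rational(1, 3), -4)), 3))) = Add(Rational(-9, 8), Mul(Rational(1, 8), Mul(Mul(6, Rational(-4, 3)), 3))) = Add(Rational(-9, 8), Mul(Rational(1, 8), Mul(-8, 3))) = Add(Rational(-9, 8), Mul(Rational(1, 8), -24)) = Add(Rational(-9, 8), -3) = Rational(-33, 8) ≈ -4.1250)
Function('E')(v, H) = -26 (Function('E')(v, H) = Add(2, Mul(-1, Mul(-7, Add(1, -5)))) = Add(2, Mul(-1, Mul(-7, -4))) = Add(2, Mul(-1, 28)) = Add(2, -28) = -26)
Mul(g, Pow(Function('E')(Add(-7, Mul(-1, -51)), D), -1)) = Mul(95752, Pow(-26, -1)) = Mul(95752, Rational(-1, 26)) = Rational(-47876, 13)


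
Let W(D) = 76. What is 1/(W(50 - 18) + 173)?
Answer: 1/249 ≈ 0.0040161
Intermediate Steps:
1/(W(50 - 18) + 173) = 1/(76 + 173) = 1/249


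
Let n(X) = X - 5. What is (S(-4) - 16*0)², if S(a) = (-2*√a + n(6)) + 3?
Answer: -32*I ≈ -32.0*I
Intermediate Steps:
n(X) = -5 + X
S(a) = 4 - 2*√a (S(a) = (-2*√a + (-5 + 6)) + 3 = (-2*√a + 1) + 3 = (1 - 2*√a) + 3 = 4 - 2*√a)
(S(-4) - 16*0)² = ((4 - 4*I) - 16*0)² = ((4 - 4*I) + 0)² = (4 - 4*I)²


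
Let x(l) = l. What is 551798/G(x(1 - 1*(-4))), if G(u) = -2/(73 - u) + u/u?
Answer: 18761132/33 ≈ 5.6852e+5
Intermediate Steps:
G(u) = 1 - 2/(73 - u) (G(u) = -2/(73 - u) + 1 = 1 - 2/(73 - u))
551798/G(x(1 - 1*(-4))) = 551798/(((-71 + (1 - 1*(-4)))/(-73 + (1 - 1*(-4))))) = 551798/(((-71 + (1 + 4))/(-73 + (1 + 4)))) = 551798/(((-71 + 5)/(-73 + 5))) = 551798/((-66/(-68))) = 551798/((-1/68*(-66))) = 551798/(33/34) = 551798*(34/33) = 18761132/33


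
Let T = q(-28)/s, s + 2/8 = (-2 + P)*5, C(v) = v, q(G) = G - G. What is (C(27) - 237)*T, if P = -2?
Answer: 0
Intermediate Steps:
q(G) = 0
s = -81/4 (s = -¼ + (-2 - 2)*5 = -¼ - 4*5 = -¼ - 20 = -81/4 ≈ -20.250)
T = 0 (T = 0/(-81/4) = 0*(-4/81) = 0)
(C(27) - 237)*T = (27 - 237)*0 = -210*0 = 0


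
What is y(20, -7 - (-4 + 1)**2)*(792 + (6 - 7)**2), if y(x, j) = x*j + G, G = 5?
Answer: -249795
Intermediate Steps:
y(x, j) = 5 + j*x (y(x, j) = x*j + 5 = j*x + 5 = 5 + j*x)
y(20, -7 - (-4 + 1)**2)*(792 + (6 - 7)**2) = (5 + (-7 - (-4 + 1)**2)*20)*(792 + (6 - 7)**2) = (5 + (-7 - 1*(-3)**2)*20)*(792 + (-1)**2) = (5 + (-7 - 1*9)*20)*(792 + 1) = (5 + (-7 - 9)*20)*793 = (5 - 16*20)*793 = (5 - 320)*793 = -315*793 = -249795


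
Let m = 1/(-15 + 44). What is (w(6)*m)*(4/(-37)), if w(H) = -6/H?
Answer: 4/1073 ≈ 0.0037279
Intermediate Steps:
m = 1/29 ≈ 0.034483
(w(6)*m)*(4/(-37)) = (-6/6*(1/29))*(4/(-37)) = (-6*1/6*(1/29))*(4*(-1/37)) = -1*1/29*(-4/37) = -1/29*(-4/37) = 4/1073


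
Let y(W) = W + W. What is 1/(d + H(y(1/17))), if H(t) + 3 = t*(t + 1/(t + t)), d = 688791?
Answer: 578/398119761 ≈ 1.4518e-6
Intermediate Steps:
y(W) = 2*W
H(t) = -3 + t*(t + 1/(2*t)) (H(t) = -3 + t*(t + 1/(t + t)) = -3 + t*(t + 1/(2*t)))
1/(d + H(y(1/17))) = 1/(688791 + (-5/2 + (2/17)²)) = 1/(688791 + (-5/2 + 4/289)) = 1/(688791 - 1437/578) = 1/(398119761/578) = 578/398119761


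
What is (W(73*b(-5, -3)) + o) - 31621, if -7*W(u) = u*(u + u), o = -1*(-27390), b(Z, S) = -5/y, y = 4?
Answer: -370161/56 ≈ -6610.0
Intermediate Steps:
b(Z, S) = -5/4
o = 27390
W(u) = -2*u²/7 (W(u) = -u*(u + u)/7 = -u*2*u/7 = -2*u²/7)
(W(73*b(-5, -3)) + o) - 31621 = (-2*(73*(-5/4))²/7 + 27390) - 31621 = (-2*(-365/4)²/7 + 27390) - 31621 = (-2/7*133225/16 + 27390) - 31621 = (-133225/56 + 27390) - 31621 = 1400615/56 - 31621 = -370161/56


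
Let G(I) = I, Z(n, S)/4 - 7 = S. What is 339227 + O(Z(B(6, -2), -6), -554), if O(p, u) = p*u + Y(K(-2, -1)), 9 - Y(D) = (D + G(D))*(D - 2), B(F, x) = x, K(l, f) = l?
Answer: 337004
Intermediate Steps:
Z(n, S) = 28 + 4*S
Y(D) = 9 - 2*D*(-2 + D) (Y(D) = 9 - (D + D)*(D - 2) = 9 - 2*D*(-2 + D))
O(p, u) = -7 + p*u (O(p, u) = p*u + (9 - 2*(-2)**2 + 4*(-2)) = p*u + (9 - 2*4 - 8) = p*u + (9 - 8 - 8) = p*u - 7 = -7 + p*u)
339227 + O(Z(B(6, -2), -6), -554) = 339227 + (-7 + (28 + 4*(-6))*(-554)) = 339227 + (-7 + (28 - 24)*(-554)) = 339227 + (-7 + 4*(-554)) = 339227 + (-7 - 2216) = 339227 - 2223 = 337004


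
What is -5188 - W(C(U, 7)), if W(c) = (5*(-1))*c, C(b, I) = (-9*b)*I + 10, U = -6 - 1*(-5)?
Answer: -4823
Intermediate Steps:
U = -1 (U = -6 + 5 = -1)
C(b, I) = 10 - 9*I*b (C(b, I) = -9*I*b + 10 = 10 - 9*I*b)
W(c) = -5*c
-5188 - W(C(U, 7)) = -5188 - (-5)*(10 - 9*7*(-1)) = -5188 - (-5)*(10 + 63) = -5188 - (-5)*73 = -5188 - 1*(-365) = -5188 + 365 = -4823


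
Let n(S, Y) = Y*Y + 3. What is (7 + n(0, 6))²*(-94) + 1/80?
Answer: -15912319/80 ≈ -1.9890e+5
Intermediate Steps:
n(S, Y) = 3 + Y² (n(S, Y) = Y² + 3 = 3 + Y²)
(7 + n(0, 6))²*(-94) + 1/80 = (7 + (3 + 6²))²*(-94) + 1/80 = (7 + (3 + 36))²*(-94) + 1/80 = (7 + 39)²*(-94) + 1/80 = 46²*(-94) + 1/80 = 2116*(-94) + 1/80 = -198904 + 1/80 = -15912319/80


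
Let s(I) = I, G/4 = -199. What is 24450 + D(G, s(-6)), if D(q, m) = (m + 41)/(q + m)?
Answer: 19608865/802 ≈ 24450.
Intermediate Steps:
G = -796 (G = 4*(-199) = -796)
D(q, m) = (41 + m)/(m + q)
24450 + D(G, s(-6)) = 24450 + (41 - 6)/(-6 - 796) = 24450 + 35/(-802) = 24450 - 1/802*35 = 24450 - 35/802 = 19608865/802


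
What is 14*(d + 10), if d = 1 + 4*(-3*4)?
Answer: -518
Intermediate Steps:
d = -47 (d = 1 + 4*(-12) = 1 - 48 = -47)
14*(d + 10) = 14*(-47 + 10) = 14*(-37) = -518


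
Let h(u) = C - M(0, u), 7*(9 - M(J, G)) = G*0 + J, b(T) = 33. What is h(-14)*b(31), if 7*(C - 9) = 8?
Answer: 264/7 ≈ 37.714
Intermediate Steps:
C = 71/7 (C = 9 + (⅐)*8 = 9 + 8/7 = 71/7 ≈ 10.143)
M(J, G) = 9 - J/7 (M(J, G) = 9 - (G*0 + J)/7 = 9 - (0 + J)/7 = 9 - J/7)
h(u) = 8/7 (h(u) = 71/7 - (9 - ⅐*0) = 71/7 - (9 + 0) = 71/7 - 1*9 = 71/7 - 9 = 8/7)
h(-14)*b(31) = (8/7)*33 = 264/7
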